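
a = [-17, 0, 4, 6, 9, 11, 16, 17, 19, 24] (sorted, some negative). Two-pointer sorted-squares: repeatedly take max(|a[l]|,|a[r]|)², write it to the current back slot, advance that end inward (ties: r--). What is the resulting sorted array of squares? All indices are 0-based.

[0,9] |-17|<=|24| out[9]=576 → r--
[0,8] |-17|<=|19| out[8]=361 → r--
[0,7] |-17|<=|17| out[7]=289 → r--
[0,6] |-17|>|16| out[6]=289 → l++
[1,6] |0|<=|16| out[5]=256 → r--
[1,5] |0|<=|11| out[4]=121 → r--
[1,4] |0|<=|9| out[3]=81 → r--
[1,3] |0|<=|6| out[2]=36 → r--
[1,2] |0|<=|4| out[1]=16 → r--
[1,1] |0|<=|0| out[0]=0 → r--

[0, 16, 36, 81, 121, 256, 289, 289, 361, 576]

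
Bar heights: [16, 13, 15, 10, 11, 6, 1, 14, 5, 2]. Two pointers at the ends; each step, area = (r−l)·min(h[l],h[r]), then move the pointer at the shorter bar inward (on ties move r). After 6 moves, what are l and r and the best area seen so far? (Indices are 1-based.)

l=1, r=4, best area=98

l=1 r=10: min(16,2)*9=18 best=18 *, r--
l=1 r=9: min(16,5)*8=40 best=40 *, r--
l=1 r=8: min(16,14)*7=98 best=98 *, r--
l=1 r=7: min(16,1)*6=6 best=98, r--
l=1 r=6: min(16,6)*5=30 best=98, r--
l=1 r=5: min(16,11)*4=44 best=98, r--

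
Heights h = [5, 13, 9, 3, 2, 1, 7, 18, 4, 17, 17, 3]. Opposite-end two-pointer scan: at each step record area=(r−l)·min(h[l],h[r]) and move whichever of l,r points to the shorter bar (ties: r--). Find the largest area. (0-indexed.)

max area = 117

[0,11] min(5,3)*11=33 best=33 * → r--
[0,10] min(5,17)*10=50 best=50 * → l++
[1,10] min(13,17)*9=117 best=117 * → l++
[2,10] min(9,17)*8=72 best=117 → l++
[3,10] min(3,17)*7=21 best=117 → l++
[4,10] min(2,17)*6=12 best=117 → l++
[5,10] min(1,17)*5=5 best=117 → l++
[6,10] min(7,17)*4=28 best=117 → l++
[7,10] min(18,17)*3=51 best=117 → r--
[7,9] min(18,17)*2=34 best=117 → r--
[7,8] min(18,4)*1=4 best=117 → r--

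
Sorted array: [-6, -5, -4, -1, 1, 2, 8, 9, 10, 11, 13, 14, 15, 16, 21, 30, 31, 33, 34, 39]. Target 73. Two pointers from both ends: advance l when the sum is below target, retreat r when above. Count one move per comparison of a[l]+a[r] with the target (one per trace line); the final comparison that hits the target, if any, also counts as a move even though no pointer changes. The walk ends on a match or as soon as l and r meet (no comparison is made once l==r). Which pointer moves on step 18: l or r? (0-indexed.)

l=0 r=19: -6+39=33 <73, l++
l=1 r=19: -5+39=34 <73, l++
l=2 r=19: -4+39=35 <73, l++
l=3 r=19: -1+39=38 <73, l++
l=4 r=19: 1+39=40 <73, l++
l=5 r=19: 2+39=41 <73, l++
l=6 r=19: 8+39=47 <73, l++
l=7 r=19: 9+39=48 <73, l++
l=8 r=19: 10+39=49 <73, l++
l=9 r=19: 11+39=50 <73, l++
l=10 r=19: 13+39=52 <73, l++
l=11 r=19: 14+39=53 <73, l++
l=12 r=19: 15+39=54 <73, l++
l=13 r=19: 16+39=55 <73, l++
l=14 r=19: 21+39=60 <73, l++
l=15 r=19: 30+39=69 <73, l++
l=16 r=19: 31+39=70 <73, l++
l=17 r=19: 33+39=72 <73, l++

l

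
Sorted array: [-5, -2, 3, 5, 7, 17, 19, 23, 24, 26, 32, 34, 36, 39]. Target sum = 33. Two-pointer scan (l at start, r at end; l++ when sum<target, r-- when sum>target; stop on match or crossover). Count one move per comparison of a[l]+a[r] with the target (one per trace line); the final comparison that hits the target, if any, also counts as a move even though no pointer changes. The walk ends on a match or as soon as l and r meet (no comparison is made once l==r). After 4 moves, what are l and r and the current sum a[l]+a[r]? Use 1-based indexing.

l=3, r=12, sum=37

[1,14] -5+39=34 >33 → r--
[1,13] -5+36=31 <33 → l++
[2,13] -2+36=34 >33 → r--
[2,12] -2+34=32 <33 → l++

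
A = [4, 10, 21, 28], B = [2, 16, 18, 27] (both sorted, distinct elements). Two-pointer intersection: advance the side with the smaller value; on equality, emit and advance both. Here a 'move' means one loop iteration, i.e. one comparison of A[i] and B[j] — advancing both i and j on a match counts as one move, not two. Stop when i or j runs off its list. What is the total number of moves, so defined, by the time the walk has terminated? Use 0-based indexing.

i=0 j=0: 4>2, j++
i=0 j=1: 4<16, i++
i=1 j=1: 10<16, i++
i=2 j=1: 21>16, j++
i=2 j=2: 21>18, j++
i=2 j=3: 21<27, i++
i=3 j=3: 28>27, j++

7 moves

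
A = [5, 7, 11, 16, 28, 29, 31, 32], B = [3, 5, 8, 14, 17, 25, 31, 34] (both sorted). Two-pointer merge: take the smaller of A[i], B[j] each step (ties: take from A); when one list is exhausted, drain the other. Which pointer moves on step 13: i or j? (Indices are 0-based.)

[i=0,j=0] A[i]=5>B[j]=3 take 3 → j++
[i=0,j=1] A[i]=5<=B[j]=5 take 5 → i++
[i=1,j=1] A[i]=7>B[j]=5 take 5 → j++
[i=1,j=2] A[i]=7<=B[j]=8 take 7 → i++
[i=2,j=2] A[i]=11>B[j]=8 take 8 → j++
[i=2,j=3] A[i]=11<=B[j]=14 take 11 → i++
[i=3,j=3] A[i]=16>B[j]=14 take 14 → j++
[i=3,j=4] A[i]=16<=B[j]=17 take 16 → i++
[i=4,j=4] A[i]=28>B[j]=17 take 17 → j++
[i=4,j=5] A[i]=28>B[j]=25 take 25 → j++
[i=4,j=6] A[i]=28<=B[j]=31 take 28 → i++
[i=5,j=6] A[i]=29<=B[j]=31 take 29 → i++
[i=6,j=6] A[i]=31<=B[j]=31 take 31 → i++

i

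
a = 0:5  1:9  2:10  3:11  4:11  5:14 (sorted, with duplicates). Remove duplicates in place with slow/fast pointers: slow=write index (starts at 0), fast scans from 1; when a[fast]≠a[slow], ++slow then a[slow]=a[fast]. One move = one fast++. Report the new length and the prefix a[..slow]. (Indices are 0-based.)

(s=0,f=1) a[fast]=9≠a[slow]=5 write a[1]=9 → slow++,fast++
(s=1,f=2) a[fast]=10≠a[slow]=9 write a[2]=10 → slow++,fast++
(s=2,f=3) a[fast]=11≠a[slow]=10 write a[3]=11 → slow++,fast++
(s=3,f=4) a[fast]=11=a[slow] dup → fast++
(s=3,f=5) a[fast]=14≠a[slow]=11 write a[4]=14 → slow++,fast++

length 5; prefix = [5, 9, 10, 11, 14]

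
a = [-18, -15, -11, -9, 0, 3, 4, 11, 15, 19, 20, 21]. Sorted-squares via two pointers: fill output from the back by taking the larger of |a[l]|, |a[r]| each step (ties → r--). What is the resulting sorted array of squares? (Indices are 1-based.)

[0, 9, 16, 81, 121, 121, 225, 225, 324, 361, 400, 441]

[1,12] |-18|<=|21| out[12]=441 → r--
[1,11] |-18|<=|20| out[11]=400 → r--
[1,10] |-18|<=|19| out[10]=361 → r--
[1,9] |-18|>|15| out[9]=324 → l++
[2,9] |-15|<=|15| out[8]=225 → r--
[2,8] |-15|>|11| out[7]=225 → l++
[3,8] |-11|<=|11| out[6]=121 → r--
[3,7] |-11|>|4| out[5]=121 → l++
[4,7] |-9|>|4| out[4]=81 → l++
[5,7] |0|<=|4| out[3]=16 → r--
[5,6] |0|<=|3| out[2]=9 → r--
[5,5] |0|<=|0| out[1]=0 → r--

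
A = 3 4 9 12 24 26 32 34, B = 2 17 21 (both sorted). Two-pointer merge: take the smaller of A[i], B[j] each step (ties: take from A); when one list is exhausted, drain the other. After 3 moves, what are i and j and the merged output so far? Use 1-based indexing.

[i=1,j=1] A[i]=3>B[j]=2 take 2 → j++
[i=1,j=2] A[i]=3<=B[j]=17 take 3 → i++
[i=2,j=2] A[i]=4<=B[j]=17 take 4 → i++

i=3, j=2, merged so far=[2, 3, 4]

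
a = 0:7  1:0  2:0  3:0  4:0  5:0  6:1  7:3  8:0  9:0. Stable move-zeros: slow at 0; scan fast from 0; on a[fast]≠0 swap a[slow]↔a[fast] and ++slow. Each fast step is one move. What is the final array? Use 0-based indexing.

[7, 1, 3, 0, 0, 0, 0, 0, 0, 0]

(s=0,f=0) a[fast]=7≠0 swap→a[0]=7 → slow++,fast++
(s=1,f=1) a[fast]=0 → fast++
(s=1,f=2) a[fast]=0 → fast++
(s=1,f=3) a[fast]=0 → fast++
(s=1,f=4) a[fast]=0 → fast++
(s=1,f=5) a[fast]=0 → fast++
(s=1,f=6) a[fast]=1≠0 swap→a[1]=1 → slow++,fast++
(s=2,f=7) a[fast]=3≠0 swap→a[2]=3 → slow++,fast++
(s=3,f=8) a[fast]=0 → fast++
(s=3,f=9) a[fast]=0 → fast++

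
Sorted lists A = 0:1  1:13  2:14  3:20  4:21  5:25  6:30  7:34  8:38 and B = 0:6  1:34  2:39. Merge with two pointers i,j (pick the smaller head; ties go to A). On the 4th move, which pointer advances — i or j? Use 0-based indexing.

[i=0,j=0] A[i]=1<=B[j]=6 take 1 → i++
[i=1,j=0] A[i]=13>B[j]=6 take 6 → j++
[i=1,j=1] A[i]=13<=B[j]=34 take 13 → i++
[i=2,j=1] A[i]=14<=B[j]=34 take 14 → i++

i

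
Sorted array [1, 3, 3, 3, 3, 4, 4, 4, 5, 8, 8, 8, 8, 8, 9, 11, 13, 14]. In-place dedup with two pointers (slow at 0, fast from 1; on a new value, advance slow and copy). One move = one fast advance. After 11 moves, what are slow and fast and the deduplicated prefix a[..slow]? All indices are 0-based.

slow=4, fast=12, prefix=[1, 3, 4, 5, 8]

slow=0 fast=1: a[fast]=3≠a[slow]=1 write a[1]=3, slow++,fast++
slow=1 fast=2: a[fast]=3=a[slow] dup, fast++
slow=1 fast=3: a[fast]=3=a[slow] dup, fast++
slow=1 fast=4: a[fast]=3=a[slow] dup, fast++
slow=1 fast=5: a[fast]=4≠a[slow]=3 write a[2]=4, slow++,fast++
slow=2 fast=6: a[fast]=4=a[slow] dup, fast++
slow=2 fast=7: a[fast]=4=a[slow] dup, fast++
slow=2 fast=8: a[fast]=5≠a[slow]=4 write a[3]=5, slow++,fast++
slow=3 fast=9: a[fast]=8≠a[slow]=5 write a[4]=8, slow++,fast++
slow=4 fast=10: a[fast]=8=a[slow] dup, fast++
slow=4 fast=11: a[fast]=8=a[slow] dup, fast++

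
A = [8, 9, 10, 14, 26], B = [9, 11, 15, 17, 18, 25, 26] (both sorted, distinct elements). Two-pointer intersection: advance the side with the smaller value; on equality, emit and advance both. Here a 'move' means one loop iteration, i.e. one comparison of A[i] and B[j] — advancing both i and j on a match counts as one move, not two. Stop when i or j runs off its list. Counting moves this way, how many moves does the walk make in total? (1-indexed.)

[i=1,j=1] 8<9 → i++
[i=2,j=1] 9==9 emit → i++,j++
[i=3,j=2] 10<11 → i++
[i=4,j=2] 14>11 → j++
[i=4,j=3] 14<15 → i++
[i=5,j=3] 26>15 → j++
[i=5,j=4] 26>17 → j++
[i=5,j=5] 26>18 → j++
[i=5,j=6] 26>25 → j++
[i=5,j=7] 26==26 emit → i++,j++

10 moves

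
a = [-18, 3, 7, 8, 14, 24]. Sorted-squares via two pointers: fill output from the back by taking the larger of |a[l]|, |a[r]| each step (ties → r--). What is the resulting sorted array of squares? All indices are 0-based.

[9, 49, 64, 196, 324, 576]

[0,5] |-18|<=|24| out[5]=576 → r--
[0,4] |-18|>|14| out[4]=324 → l++
[1,4] |3|<=|14| out[3]=196 → r--
[1,3] |3|<=|8| out[2]=64 → r--
[1,2] |3|<=|7| out[1]=49 → r--
[1,1] |3|<=|3| out[0]=9 → r--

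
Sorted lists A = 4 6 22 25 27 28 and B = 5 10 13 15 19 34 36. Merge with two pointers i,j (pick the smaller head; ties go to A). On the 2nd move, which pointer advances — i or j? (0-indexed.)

[i=0,j=0] A[i]=4<=B[j]=5 take 4 → i++
[i=1,j=0] A[i]=6>B[j]=5 take 5 → j++

j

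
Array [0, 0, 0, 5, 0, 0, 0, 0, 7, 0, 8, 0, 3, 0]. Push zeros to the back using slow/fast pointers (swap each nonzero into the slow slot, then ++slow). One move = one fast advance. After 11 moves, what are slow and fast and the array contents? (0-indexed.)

slow=3, fast=11, a=[5, 7, 8, 0, 0, 0, 0, 0, 0, 0, 0, 0, 3, 0]

slow=0 fast=0: a[fast]=0, fast++
slow=0 fast=1: a[fast]=0, fast++
slow=0 fast=2: a[fast]=0, fast++
slow=0 fast=3: a[fast]=5≠0 swap→a[0]=5, slow++,fast++
slow=1 fast=4: a[fast]=0, fast++
slow=1 fast=5: a[fast]=0, fast++
slow=1 fast=6: a[fast]=0, fast++
slow=1 fast=7: a[fast]=0, fast++
slow=1 fast=8: a[fast]=7≠0 swap→a[1]=7, slow++,fast++
slow=2 fast=9: a[fast]=0, fast++
slow=2 fast=10: a[fast]=8≠0 swap→a[2]=8, slow++,fast++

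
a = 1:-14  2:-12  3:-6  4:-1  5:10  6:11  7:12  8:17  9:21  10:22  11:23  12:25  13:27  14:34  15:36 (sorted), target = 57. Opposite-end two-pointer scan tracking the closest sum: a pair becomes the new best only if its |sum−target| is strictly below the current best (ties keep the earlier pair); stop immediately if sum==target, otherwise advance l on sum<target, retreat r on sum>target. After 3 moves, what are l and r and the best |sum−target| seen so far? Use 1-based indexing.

l=4, r=15, best |Δ|=27

l=1 r=15: -14+36=22 d=35 *, l++
l=2 r=15: -12+36=24 d=33 *, l++
l=3 r=15: -6+36=30 d=27 *, l++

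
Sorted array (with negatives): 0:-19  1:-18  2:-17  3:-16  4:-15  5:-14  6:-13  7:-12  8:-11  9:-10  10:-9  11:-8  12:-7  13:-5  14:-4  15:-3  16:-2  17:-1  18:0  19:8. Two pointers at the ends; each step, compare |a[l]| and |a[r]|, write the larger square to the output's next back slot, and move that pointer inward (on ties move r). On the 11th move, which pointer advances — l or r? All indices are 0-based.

l

l=0 r=19: |-19|>|8| out[19]=361, l++
l=1 r=19: |-18|>|8| out[18]=324, l++
l=2 r=19: |-17|>|8| out[17]=289, l++
l=3 r=19: |-16|>|8| out[16]=256, l++
l=4 r=19: |-15|>|8| out[15]=225, l++
l=5 r=19: |-14|>|8| out[14]=196, l++
l=6 r=19: |-13|>|8| out[13]=169, l++
l=7 r=19: |-12|>|8| out[12]=144, l++
l=8 r=19: |-11|>|8| out[11]=121, l++
l=9 r=19: |-10|>|8| out[10]=100, l++
l=10 r=19: |-9|>|8| out[9]=81, l++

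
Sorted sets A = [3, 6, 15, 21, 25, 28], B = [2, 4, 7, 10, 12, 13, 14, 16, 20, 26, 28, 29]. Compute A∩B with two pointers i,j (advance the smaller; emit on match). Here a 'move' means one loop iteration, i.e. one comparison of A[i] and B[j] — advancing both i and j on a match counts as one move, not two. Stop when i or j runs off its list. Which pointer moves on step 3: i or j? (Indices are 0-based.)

j

i=0 j=0: 3>2, j++
i=0 j=1: 3<4, i++
i=1 j=1: 6>4, j++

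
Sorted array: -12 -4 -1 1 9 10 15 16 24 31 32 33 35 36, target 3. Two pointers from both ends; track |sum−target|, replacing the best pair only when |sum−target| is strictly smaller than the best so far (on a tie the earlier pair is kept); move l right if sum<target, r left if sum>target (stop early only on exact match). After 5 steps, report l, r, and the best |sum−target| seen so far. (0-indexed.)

l=0, r=8, best |Δ|=16

[0,13] -12+36=24 d=21 * → r--
[0,12] -12+35=23 d=20 * → r--
[0,11] -12+33=21 d=18 * → r--
[0,10] -12+32=20 d=17 * → r--
[0,9] -12+31=19 d=16 * → r--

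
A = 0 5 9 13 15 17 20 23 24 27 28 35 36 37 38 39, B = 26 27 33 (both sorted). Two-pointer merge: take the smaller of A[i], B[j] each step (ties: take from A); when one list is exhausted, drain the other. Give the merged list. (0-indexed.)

[0, 5, 9, 13, 15, 17, 20, 23, 24, 26, 27, 27, 28, 33, 35, 36, 37, 38, 39]

[i=0,j=0] A[i]=0<=B[j]=26 take 0 → i++
[i=1,j=0] A[i]=5<=B[j]=26 take 5 → i++
[i=2,j=0] A[i]=9<=B[j]=26 take 9 → i++
[i=3,j=0] A[i]=13<=B[j]=26 take 13 → i++
[i=4,j=0] A[i]=15<=B[j]=26 take 15 → i++
[i=5,j=0] A[i]=17<=B[j]=26 take 17 → i++
[i=6,j=0] A[i]=20<=B[j]=26 take 20 → i++
[i=7,j=0] A[i]=23<=B[j]=26 take 23 → i++
[i=8,j=0] A[i]=24<=B[j]=26 take 24 → i++
[i=9,j=0] A[i]=27>B[j]=26 take 26 → j++
[i=9,j=1] A[i]=27<=B[j]=27 take 27 → i++
[i=10,j=1] A[i]=28>B[j]=27 take 27 → j++
[i=10,j=2] A[i]=28<=B[j]=33 take 28 → i++
[i=11,j=2] A[i]=35>B[j]=33 take 33 → j++
[i=11,j=3] B done, take A[i]=35 → i++
[i=12,j=3] B done, take A[i]=36 → i++
[i=13,j=3] B done, take A[i]=37 → i++
[i=14,j=3] B done, take A[i]=38 → i++
[i=15,j=3] B done, take A[i]=39 → i++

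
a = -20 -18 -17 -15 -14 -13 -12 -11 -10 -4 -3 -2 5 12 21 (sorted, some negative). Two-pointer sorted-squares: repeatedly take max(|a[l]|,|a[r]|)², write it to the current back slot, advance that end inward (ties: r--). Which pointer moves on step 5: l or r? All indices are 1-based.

[1,15] |-20|<=|21| out[15]=441 → r--
[1,14] |-20|>|12| out[14]=400 → l++
[2,14] |-18|>|12| out[13]=324 → l++
[3,14] |-17|>|12| out[12]=289 → l++
[4,14] |-15|>|12| out[11]=225 → l++

l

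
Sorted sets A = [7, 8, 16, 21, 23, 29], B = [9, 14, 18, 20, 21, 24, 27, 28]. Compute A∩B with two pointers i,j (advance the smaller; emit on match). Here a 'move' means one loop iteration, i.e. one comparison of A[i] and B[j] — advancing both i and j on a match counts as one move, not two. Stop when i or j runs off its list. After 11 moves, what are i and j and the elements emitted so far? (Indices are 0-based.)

i=5, j=7, emitted=[21]

[i=0,j=0] 7<9 → i++
[i=1,j=0] 8<9 → i++
[i=2,j=0] 16>9 → j++
[i=2,j=1] 16>14 → j++
[i=2,j=2] 16<18 → i++
[i=3,j=2] 21>18 → j++
[i=3,j=3] 21>20 → j++
[i=3,j=4] 21==21 emit → i++,j++
[i=4,j=5] 23<24 → i++
[i=5,j=5] 29>24 → j++
[i=5,j=6] 29>27 → j++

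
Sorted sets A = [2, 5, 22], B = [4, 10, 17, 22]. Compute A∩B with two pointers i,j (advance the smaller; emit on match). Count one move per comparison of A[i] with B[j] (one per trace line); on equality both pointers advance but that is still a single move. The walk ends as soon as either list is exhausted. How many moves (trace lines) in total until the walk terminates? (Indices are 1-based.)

[i=1,j=1] 2<4 → i++
[i=2,j=1] 5>4 → j++
[i=2,j=2] 5<10 → i++
[i=3,j=2] 22>10 → j++
[i=3,j=3] 22>17 → j++
[i=3,j=4] 22==22 emit → i++,j++

6 moves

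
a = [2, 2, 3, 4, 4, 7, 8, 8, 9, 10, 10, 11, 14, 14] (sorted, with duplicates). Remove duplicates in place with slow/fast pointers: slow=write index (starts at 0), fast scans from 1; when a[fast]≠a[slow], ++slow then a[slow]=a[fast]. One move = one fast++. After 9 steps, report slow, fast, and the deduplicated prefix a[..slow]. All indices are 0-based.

slow=6, fast=10, prefix=[2, 3, 4, 7, 8, 9, 10]

(s=0,f=1) a[fast]=2=a[slow] dup → fast++
(s=0,f=2) a[fast]=3≠a[slow]=2 write a[1]=3 → slow++,fast++
(s=1,f=3) a[fast]=4≠a[slow]=3 write a[2]=4 → slow++,fast++
(s=2,f=4) a[fast]=4=a[slow] dup → fast++
(s=2,f=5) a[fast]=7≠a[slow]=4 write a[3]=7 → slow++,fast++
(s=3,f=6) a[fast]=8≠a[slow]=7 write a[4]=8 → slow++,fast++
(s=4,f=7) a[fast]=8=a[slow] dup → fast++
(s=4,f=8) a[fast]=9≠a[slow]=8 write a[5]=9 → slow++,fast++
(s=5,f=9) a[fast]=10≠a[slow]=9 write a[6]=10 → slow++,fast++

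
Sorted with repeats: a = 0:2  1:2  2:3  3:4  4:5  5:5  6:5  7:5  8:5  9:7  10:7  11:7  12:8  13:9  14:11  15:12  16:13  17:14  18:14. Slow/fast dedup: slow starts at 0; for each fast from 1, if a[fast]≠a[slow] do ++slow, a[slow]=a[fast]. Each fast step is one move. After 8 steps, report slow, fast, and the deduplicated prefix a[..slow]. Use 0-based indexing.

slow=3, fast=9, prefix=[2, 3, 4, 5]

slow=0 fast=1: a[fast]=2=a[slow] dup, fast++
slow=0 fast=2: a[fast]=3≠a[slow]=2 write a[1]=3, slow++,fast++
slow=1 fast=3: a[fast]=4≠a[slow]=3 write a[2]=4, slow++,fast++
slow=2 fast=4: a[fast]=5≠a[slow]=4 write a[3]=5, slow++,fast++
slow=3 fast=5: a[fast]=5=a[slow] dup, fast++
slow=3 fast=6: a[fast]=5=a[slow] dup, fast++
slow=3 fast=7: a[fast]=5=a[slow] dup, fast++
slow=3 fast=8: a[fast]=5=a[slow] dup, fast++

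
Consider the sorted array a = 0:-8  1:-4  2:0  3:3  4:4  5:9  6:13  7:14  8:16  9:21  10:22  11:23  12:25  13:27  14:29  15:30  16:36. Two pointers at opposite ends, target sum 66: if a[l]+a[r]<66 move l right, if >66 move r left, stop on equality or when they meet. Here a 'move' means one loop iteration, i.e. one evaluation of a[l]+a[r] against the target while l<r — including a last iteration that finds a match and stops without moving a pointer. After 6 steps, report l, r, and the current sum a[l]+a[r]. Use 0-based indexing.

l=0 r=16: -8+36=28 <66, l++
l=1 r=16: -4+36=32 <66, l++
l=2 r=16: 0+36=36 <66, l++
l=3 r=16: 3+36=39 <66, l++
l=4 r=16: 4+36=40 <66, l++
l=5 r=16: 9+36=45 <66, l++

l=6, r=16, sum=49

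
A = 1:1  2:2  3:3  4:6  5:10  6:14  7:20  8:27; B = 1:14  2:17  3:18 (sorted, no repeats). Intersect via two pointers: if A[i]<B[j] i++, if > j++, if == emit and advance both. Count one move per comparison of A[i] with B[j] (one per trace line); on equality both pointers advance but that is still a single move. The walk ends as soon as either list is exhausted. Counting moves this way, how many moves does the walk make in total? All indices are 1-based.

8 moves

i=1 j=1: 1<14, i++
i=2 j=1: 2<14, i++
i=3 j=1: 3<14, i++
i=4 j=1: 6<14, i++
i=5 j=1: 10<14, i++
i=6 j=1: 14==14 emit, i++,j++
i=7 j=2: 20>17, j++
i=7 j=3: 20>18, j++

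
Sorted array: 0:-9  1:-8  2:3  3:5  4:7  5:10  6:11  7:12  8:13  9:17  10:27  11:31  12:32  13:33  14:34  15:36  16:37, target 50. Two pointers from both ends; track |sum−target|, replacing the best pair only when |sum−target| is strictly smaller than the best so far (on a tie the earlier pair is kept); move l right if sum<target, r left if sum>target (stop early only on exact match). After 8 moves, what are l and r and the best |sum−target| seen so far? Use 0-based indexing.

l=8, r=16, best |Δ|=1

[0,16] -9+37=28 d=22 * → l++
[1,16] -8+37=29 d=21 * → l++
[2,16] 3+37=40 d=10 * → l++
[3,16] 5+37=42 d=8 * → l++
[4,16] 7+37=44 d=6 * → l++
[5,16] 10+37=47 d=3 * → l++
[6,16] 11+37=48 d=2 * → l++
[7,16] 12+37=49 d=1 * → l++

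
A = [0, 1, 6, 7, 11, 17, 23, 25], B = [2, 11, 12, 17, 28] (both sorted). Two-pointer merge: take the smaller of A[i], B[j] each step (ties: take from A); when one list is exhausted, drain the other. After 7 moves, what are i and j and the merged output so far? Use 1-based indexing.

[i=1,j=1] A[i]=0<=B[j]=2 take 0 → i++
[i=2,j=1] A[i]=1<=B[j]=2 take 1 → i++
[i=3,j=1] A[i]=6>B[j]=2 take 2 → j++
[i=3,j=2] A[i]=6<=B[j]=11 take 6 → i++
[i=4,j=2] A[i]=7<=B[j]=11 take 7 → i++
[i=5,j=2] A[i]=11<=B[j]=11 take 11 → i++
[i=6,j=2] A[i]=17>B[j]=11 take 11 → j++

i=6, j=3, merged so far=[0, 1, 2, 6, 7, 11, 11]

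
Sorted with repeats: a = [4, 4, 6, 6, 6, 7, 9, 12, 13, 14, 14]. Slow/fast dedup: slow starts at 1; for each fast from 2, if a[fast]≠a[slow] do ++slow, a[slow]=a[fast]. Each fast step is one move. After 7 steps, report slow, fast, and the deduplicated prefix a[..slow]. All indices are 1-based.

slow=5, fast=9, prefix=[4, 6, 7, 9, 12]

(s=1,f=2) a[fast]=4=a[slow] dup → fast++
(s=1,f=3) a[fast]=6≠a[slow]=4 write a[2]=6 → slow++,fast++
(s=2,f=4) a[fast]=6=a[slow] dup → fast++
(s=2,f=5) a[fast]=6=a[slow] dup → fast++
(s=2,f=6) a[fast]=7≠a[slow]=6 write a[3]=7 → slow++,fast++
(s=3,f=7) a[fast]=9≠a[slow]=7 write a[4]=9 → slow++,fast++
(s=4,f=8) a[fast]=12≠a[slow]=9 write a[5]=12 → slow++,fast++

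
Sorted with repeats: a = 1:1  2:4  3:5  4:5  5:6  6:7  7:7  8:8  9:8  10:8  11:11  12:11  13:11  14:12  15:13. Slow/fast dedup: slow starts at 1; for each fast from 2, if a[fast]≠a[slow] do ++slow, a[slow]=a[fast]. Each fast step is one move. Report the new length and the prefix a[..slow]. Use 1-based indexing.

length 9; prefix = [1, 4, 5, 6, 7, 8, 11, 12, 13]

slow=1 fast=2: a[fast]=4≠a[slow]=1 write a[2]=4, slow++,fast++
slow=2 fast=3: a[fast]=5≠a[slow]=4 write a[3]=5, slow++,fast++
slow=3 fast=4: a[fast]=5=a[slow] dup, fast++
slow=3 fast=5: a[fast]=6≠a[slow]=5 write a[4]=6, slow++,fast++
slow=4 fast=6: a[fast]=7≠a[slow]=6 write a[5]=7, slow++,fast++
slow=5 fast=7: a[fast]=7=a[slow] dup, fast++
slow=5 fast=8: a[fast]=8≠a[slow]=7 write a[6]=8, slow++,fast++
slow=6 fast=9: a[fast]=8=a[slow] dup, fast++
slow=6 fast=10: a[fast]=8=a[slow] dup, fast++
slow=6 fast=11: a[fast]=11≠a[slow]=8 write a[7]=11, slow++,fast++
slow=7 fast=12: a[fast]=11=a[slow] dup, fast++
slow=7 fast=13: a[fast]=11=a[slow] dup, fast++
slow=7 fast=14: a[fast]=12≠a[slow]=11 write a[8]=12, slow++,fast++
slow=8 fast=15: a[fast]=13≠a[slow]=12 write a[9]=13, slow++,fast++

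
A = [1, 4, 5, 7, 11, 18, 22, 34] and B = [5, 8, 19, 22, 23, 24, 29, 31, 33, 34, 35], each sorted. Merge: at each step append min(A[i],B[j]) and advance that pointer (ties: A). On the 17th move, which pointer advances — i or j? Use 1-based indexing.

i=1 j=1: A[i]=1<=B[j]=5 take 1, i++
i=2 j=1: A[i]=4<=B[j]=5 take 4, i++
i=3 j=1: A[i]=5<=B[j]=5 take 5, i++
i=4 j=1: A[i]=7>B[j]=5 take 5, j++
i=4 j=2: A[i]=7<=B[j]=8 take 7, i++
i=5 j=2: A[i]=11>B[j]=8 take 8, j++
i=5 j=3: A[i]=11<=B[j]=19 take 11, i++
i=6 j=3: A[i]=18<=B[j]=19 take 18, i++
i=7 j=3: A[i]=22>B[j]=19 take 19, j++
i=7 j=4: A[i]=22<=B[j]=22 take 22, i++
i=8 j=4: A[i]=34>B[j]=22 take 22, j++
i=8 j=5: A[i]=34>B[j]=23 take 23, j++
i=8 j=6: A[i]=34>B[j]=24 take 24, j++
i=8 j=7: A[i]=34>B[j]=29 take 29, j++
i=8 j=8: A[i]=34>B[j]=31 take 31, j++
i=8 j=9: A[i]=34>B[j]=33 take 33, j++
i=8 j=10: A[i]=34<=B[j]=34 take 34, i++

i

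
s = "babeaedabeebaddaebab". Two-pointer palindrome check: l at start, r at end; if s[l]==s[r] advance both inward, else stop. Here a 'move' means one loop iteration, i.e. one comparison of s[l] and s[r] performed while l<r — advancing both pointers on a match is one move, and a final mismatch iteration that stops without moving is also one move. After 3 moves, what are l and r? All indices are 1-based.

[1,20] 'b'=='b' → l++,r--
[2,19] 'a'=='a' → l++,r--
[3,18] 'b'=='b' → l++,r--

l=4, r=17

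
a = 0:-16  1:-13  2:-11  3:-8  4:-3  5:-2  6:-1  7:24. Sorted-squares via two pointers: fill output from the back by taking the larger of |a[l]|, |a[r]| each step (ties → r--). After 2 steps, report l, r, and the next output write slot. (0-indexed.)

l=1, r=6, next write slot=5

[0,7] |-16|<=|24| out[7]=576 → r--
[0,6] |-16|>|-1| out[6]=256 → l++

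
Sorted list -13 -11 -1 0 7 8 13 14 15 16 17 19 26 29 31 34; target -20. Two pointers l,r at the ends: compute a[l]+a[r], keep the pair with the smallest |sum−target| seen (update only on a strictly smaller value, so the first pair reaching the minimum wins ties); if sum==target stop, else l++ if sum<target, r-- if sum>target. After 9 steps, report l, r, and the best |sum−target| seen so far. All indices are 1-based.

l=1, r=7, best |Δ|=21

[1,16] -13+34=21 d=41 * → r--
[1,15] -13+31=18 d=38 * → r--
[1,14] -13+29=16 d=36 * → r--
[1,13] -13+26=13 d=33 * → r--
[1,12] -13+19=6 d=26 * → r--
[1,11] -13+17=4 d=24 * → r--
[1,10] -13+16=3 d=23 * → r--
[1,9] -13+15=2 d=22 * → r--
[1,8] -13+14=1 d=21 * → r--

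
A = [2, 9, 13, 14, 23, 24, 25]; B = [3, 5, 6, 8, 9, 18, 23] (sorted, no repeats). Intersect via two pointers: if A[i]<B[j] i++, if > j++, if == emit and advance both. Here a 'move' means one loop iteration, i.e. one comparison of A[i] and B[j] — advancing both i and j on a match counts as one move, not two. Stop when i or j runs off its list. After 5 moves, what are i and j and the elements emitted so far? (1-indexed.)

[i=1,j=1] 2<3 → i++
[i=2,j=1] 9>3 → j++
[i=2,j=2] 9>5 → j++
[i=2,j=3] 9>6 → j++
[i=2,j=4] 9>8 → j++

i=2, j=5, emitted=[]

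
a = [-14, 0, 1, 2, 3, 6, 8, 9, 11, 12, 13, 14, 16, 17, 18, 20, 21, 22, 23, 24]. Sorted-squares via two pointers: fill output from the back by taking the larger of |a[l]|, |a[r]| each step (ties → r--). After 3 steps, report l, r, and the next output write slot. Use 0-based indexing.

l=0 r=19: |-14|<=|24| out[19]=576, r--
l=0 r=18: |-14|<=|23| out[18]=529, r--
l=0 r=17: |-14|<=|22| out[17]=484, r--

l=0, r=16, next write slot=16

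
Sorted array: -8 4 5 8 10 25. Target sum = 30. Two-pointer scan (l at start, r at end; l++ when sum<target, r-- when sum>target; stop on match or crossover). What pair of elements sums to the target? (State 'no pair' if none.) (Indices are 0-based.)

(5, 25)

[0,5] -8+25=17 <30 → l++
[1,5] 4+25=29 <30 → l++
[2,5] 5+25=30 → found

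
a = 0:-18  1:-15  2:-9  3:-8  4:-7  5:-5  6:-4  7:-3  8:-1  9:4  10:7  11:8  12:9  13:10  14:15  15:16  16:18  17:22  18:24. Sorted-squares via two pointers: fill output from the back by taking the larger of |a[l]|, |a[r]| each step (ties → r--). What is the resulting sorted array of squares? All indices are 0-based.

l=0 r=18: |-18|<=|24| out[18]=576, r--
l=0 r=17: |-18|<=|22| out[17]=484, r--
l=0 r=16: |-18|<=|18| out[16]=324, r--
l=0 r=15: |-18|>|16| out[15]=324, l++
l=1 r=15: |-15|<=|16| out[14]=256, r--
l=1 r=14: |-15|<=|15| out[13]=225, r--
l=1 r=13: |-15|>|10| out[12]=225, l++
l=2 r=13: |-9|<=|10| out[11]=100, r--
l=2 r=12: |-9|<=|9| out[10]=81, r--
l=2 r=11: |-9|>|8| out[9]=81, l++
l=3 r=11: |-8|<=|8| out[8]=64, r--
l=3 r=10: |-8|>|7| out[7]=64, l++
l=4 r=10: |-7|<=|7| out[6]=49, r--
l=4 r=9: |-7|>|4| out[5]=49, l++
l=5 r=9: |-5|>|4| out[4]=25, l++
l=6 r=9: |-4|<=|4| out[3]=16, r--
l=6 r=8: |-4|>|-1| out[2]=16, l++
l=7 r=8: |-3|>|-1| out[1]=9, l++
l=8 r=8: |-1|<=|-1| out[0]=1, r--

[1, 9, 16, 16, 25, 49, 49, 64, 64, 81, 81, 100, 225, 225, 256, 324, 324, 484, 576]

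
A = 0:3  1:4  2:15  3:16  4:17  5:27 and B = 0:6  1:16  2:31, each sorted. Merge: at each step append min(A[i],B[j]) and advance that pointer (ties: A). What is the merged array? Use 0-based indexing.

[i=0,j=0] A[i]=3<=B[j]=6 take 3 → i++
[i=1,j=0] A[i]=4<=B[j]=6 take 4 → i++
[i=2,j=0] A[i]=15>B[j]=6 take 6 → j++
[i=2,j=1] A[i]=15<=B[j]=16 take 15 → i++
[i=3,j=1] A[i]=16<=B[j]=16 take 16 → i++
[i=4,j=1] A[i]=17>B[j]=16 take 16 → j++
[i=4,j=2] A[i]=17<=B[j]=31 take 17 → i++
[i=5,j=2] A[i]=27<=B[j]=31 take 27 → i++
[i=6,j=2] A done, take B[j]=31 → j++

[3, 4, 6, 15, 16, 16, 17, 27, 31]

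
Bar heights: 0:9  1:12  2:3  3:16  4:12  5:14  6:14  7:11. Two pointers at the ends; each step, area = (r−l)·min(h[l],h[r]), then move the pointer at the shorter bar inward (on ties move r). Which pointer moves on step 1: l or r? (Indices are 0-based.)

l

l=0 r=7: min(9,11)*7=63 best=63 *, l++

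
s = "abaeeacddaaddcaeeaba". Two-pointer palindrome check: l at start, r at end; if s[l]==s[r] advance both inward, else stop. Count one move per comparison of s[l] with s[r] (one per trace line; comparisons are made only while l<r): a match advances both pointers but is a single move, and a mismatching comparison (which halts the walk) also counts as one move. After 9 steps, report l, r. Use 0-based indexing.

l=0 r=19: 'a'=='a', l++,r--
l=1 r=18: 'b'=='b', l++,r--
l=2 r=17: 'a'=='a', l++,r--
l=3 r=16: 'e'=='e', l++,r--
l=4 r=15: 'e'=='e', l++,r--
l=5 r=14: 'a'=='a', l++,r--
l=6 r=13: 'c'=='c', l++,r--
l=7 r=12: 'd'=='d', l++,r--
l=8 r=11: 'd'=='d', l++,r--

l=9, r=10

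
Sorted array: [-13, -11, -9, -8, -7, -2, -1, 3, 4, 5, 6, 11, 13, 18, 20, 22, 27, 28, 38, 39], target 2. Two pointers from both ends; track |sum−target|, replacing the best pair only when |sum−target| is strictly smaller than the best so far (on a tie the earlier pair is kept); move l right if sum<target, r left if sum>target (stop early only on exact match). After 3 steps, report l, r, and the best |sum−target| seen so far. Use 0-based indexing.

l=0, r=16, best |Δ|=13

[0,19] -13+39=26 d=24 * → r--
[0,18] -13+38=25 d=23 * → r--
[0,17] -13+28=15 d=13 * → r--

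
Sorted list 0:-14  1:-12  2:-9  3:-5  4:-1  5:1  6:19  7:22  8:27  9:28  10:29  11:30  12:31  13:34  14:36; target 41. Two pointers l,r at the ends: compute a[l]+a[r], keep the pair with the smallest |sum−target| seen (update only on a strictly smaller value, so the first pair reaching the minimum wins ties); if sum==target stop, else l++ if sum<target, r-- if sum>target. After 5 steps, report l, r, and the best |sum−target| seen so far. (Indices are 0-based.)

l=5, r=14, best |Δ|=6

l=0 r=14: -14+36=22 d=19 *, l++
l=1 r=14: -12+36=24 d=17 *, l++
l=2 r=14: -9+36=27 d=14 *, l++
l=3 r=14: -5+36=31 d=10 *, l++
l=4 r=14: -1+36=35 d=6 *, l++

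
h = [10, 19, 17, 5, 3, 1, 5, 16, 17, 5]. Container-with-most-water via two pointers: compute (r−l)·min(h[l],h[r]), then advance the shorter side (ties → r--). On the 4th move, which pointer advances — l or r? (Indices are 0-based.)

r

l=0 r=9: min(10,5)*9=45 best=45 *, r--
l=0 r=8: min(10,17)*8=80 best=80 *, l++
l=1 r=8: min(19,17)*7=119 best=119 *, r--
l=1 r=7: min(19,16)*6=96 best=119, r--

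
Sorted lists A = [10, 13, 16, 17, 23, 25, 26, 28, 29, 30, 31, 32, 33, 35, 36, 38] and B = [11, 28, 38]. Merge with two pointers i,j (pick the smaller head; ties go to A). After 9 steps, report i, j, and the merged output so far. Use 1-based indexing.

i=9, j=2, merged so far=[10, 11, 13, 16, 17, 23, 25, 26, 28]

i=1 j=1: A[i]=10<=B[j]=11 take 10, i++
i=2 j=1: A[i]=13>B[j]=11 take 11, j++
i=2 j=2: A[i]=13<=B[j]=28 take 13, i++
i=3 j=2: A[i]=16<=B[j]=28 take 16, i++
i=4 j=2: A[i]=17<=B[j]=28 take 17, i++
i=5 j=2: A[i]=23<=B[j]=28 take 23, i++
i=6 j=2: A[i]=25<=B[j]=28 take 25, i++
i=7 j=2: A[i]=26<=B[j]=28 take 26, i++
i=8 j=2: A[i]=28<=B[j]=28 take 28, i++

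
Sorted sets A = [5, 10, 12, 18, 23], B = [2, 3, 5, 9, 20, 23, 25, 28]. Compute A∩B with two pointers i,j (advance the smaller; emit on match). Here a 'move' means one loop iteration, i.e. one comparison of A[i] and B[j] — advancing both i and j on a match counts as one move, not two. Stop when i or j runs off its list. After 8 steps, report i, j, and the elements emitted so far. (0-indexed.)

[i=0,j=0] 5>2 → j++
[i=0,j=1] 5>3 → j++
[i=0,j=2] 5==5 emit → i++,j++
[i=1,j=3] 10>9 → j++
[i=1,j=4] 10<20 → i++
[i=2,j=4] 12<20 → i++
[i=3,j=4] 18<20 → i++
[i=4,j=4] 23>20 → j++

i=4, j=5, emitted=[5]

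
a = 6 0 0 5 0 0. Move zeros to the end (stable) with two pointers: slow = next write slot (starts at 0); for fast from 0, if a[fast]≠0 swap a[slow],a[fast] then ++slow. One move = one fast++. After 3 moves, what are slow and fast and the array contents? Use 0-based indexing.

slow=0 fast=0: a[fast]=6≠0 swap→a[0]=6, slow++,fast++
slow=1 fast=1: a[fast]=0, fast++
slow=1 fast=2: a[fast]=0, fast++

slow=1, fast=3, a=[6, 0, 0, 5, 0, 0]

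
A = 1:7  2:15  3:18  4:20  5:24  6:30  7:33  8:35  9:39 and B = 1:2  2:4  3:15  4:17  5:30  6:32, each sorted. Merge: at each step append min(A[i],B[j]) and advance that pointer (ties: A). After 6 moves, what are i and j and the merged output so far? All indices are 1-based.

i=3, j=5, merged so far=[2, 4, 7, 15, 15, 17]

i=1 j=1: A[i]=7>B[j]=2 take 2, j++
i=1 j=2: A[i]=7>B[j]=4 take 4, j++
i=1 j=3: A[i]=7<=B[j]=15 take 7, i++
i=2 j=3: A[i]=15<=B[j]=15 take 15, i++
i=3 j=3: A[i]=18>B[j]=15 take 15, j++
i=3 j=4: A[i]=18>B[j]=17 take 17, j++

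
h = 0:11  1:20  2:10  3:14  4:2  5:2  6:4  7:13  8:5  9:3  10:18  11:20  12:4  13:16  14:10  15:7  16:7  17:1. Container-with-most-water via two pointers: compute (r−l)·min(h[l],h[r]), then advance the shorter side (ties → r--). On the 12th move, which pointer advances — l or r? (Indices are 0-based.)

l=0 r=17: min(11,1)*17=17 best=17 *, r--
l=0 r=16: min(11,7)*16=112 best=112 *, r--
l=0 r=15: min(11,7)*15=105 best=112, r--
l=0 r=14: min(11,10)*14=140 best=140 *, r--
l=0 r=13: min(11,16)*13=143 best=143 *, l++
l=1 r=13: min(20,16)*12=192 best=192 *, r--
l=1 r=12: min(20,4)*11=44 best=192, r--
l=1 r=11: min(20,20)*10=200 best=200 *, r--
l=1 r=10: min(20,18)*9=162 best=200, r--
l=1 r=9: min(20,3)*8=24 best=200, r--
l=1 r=8: min(20,5)*7=35 best=200, r--
l=1 r=7: min(20,13)*6=78 best=200, r--

r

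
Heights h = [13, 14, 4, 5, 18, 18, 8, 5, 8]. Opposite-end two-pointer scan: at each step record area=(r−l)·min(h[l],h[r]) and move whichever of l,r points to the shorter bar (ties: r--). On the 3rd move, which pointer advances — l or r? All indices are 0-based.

[0,8] min(13,8)*8=64 best=64 * → r--
[0,7] min(13,5)*7=35 best=64 → r--
[0,6] min(13,8)*6=48 best=64 → r--

r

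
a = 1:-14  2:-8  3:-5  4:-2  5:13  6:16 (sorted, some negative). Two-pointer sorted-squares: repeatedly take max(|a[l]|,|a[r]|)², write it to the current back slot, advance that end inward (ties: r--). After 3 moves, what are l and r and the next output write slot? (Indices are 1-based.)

l=2, r=4, next write slot=3

l=1 r=6: |-14|<=|16| out[6]=256, r--
l=1 r=5: |-14|>|13| out[5]=196, l++
l=2 r=5: |-8|<=|13| out[4]=169, r--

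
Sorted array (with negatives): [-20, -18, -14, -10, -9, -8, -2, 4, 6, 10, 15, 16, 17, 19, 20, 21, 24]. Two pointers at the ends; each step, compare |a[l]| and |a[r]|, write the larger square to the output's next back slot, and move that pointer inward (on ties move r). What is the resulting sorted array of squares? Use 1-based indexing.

[4, 16, 36, 64, 81, 100, 100, 196, 225, 256, 289, 324, 361, 400, 400, 441, 576]

l=1 r=17: |-20|<=|24| out[17]=576, r--
l=1 r=16: |-20|<=|21| out[16]=441, r--
l=1 r=15: |-20|<=|20| out[15]=400, r--
l=1 r=14: |-20|>|19| out[14]=400, l++
l=2 r=14: |-18|<=|19| out[13]=361, r--
l=2 r=13: |-18|>|17| out[12]=324, l++
l=3 r=13: |-14|<=|17| out[11]=289, r--
l=3 r=12: |-14|<=|16| out[10]=256, r--
l=3 r=11: |-14|<=|15| out[9]=225, r--
l=3 r=10: |-14|>|10| out[8]=196, l++
l=4 r=10: |-10|<=|10| out[7]=100, r--
l=4 r=9: |-10|>|6| out[6]=100, l++
l=5 r=9: |-9|>|6| out[5]=81, l++
l=6 r=9: |-8|>|6| out[4]=64, l++
l=7 r=9: |-2|<=|6| out[3]=36, r--
l=7 r=8: |-2|<=|4| out[2]=16, r--
l=7 r=7: |-2|<=|-2| out[1]=4, r--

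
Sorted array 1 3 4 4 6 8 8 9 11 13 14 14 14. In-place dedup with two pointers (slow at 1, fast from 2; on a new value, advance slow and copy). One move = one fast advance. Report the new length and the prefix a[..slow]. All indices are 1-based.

(s=1,f=2) a[fast]=3≠a[slow]=1 write a[2]=3 → slow++,fast++
(s=2,f=3) a[fast]=4≠a[slow]=3 write a[3]=4 → slow++,fast++
(s=3,f=4) a[fast]=4=a[slow] dup → fast++
(s=3,f=5) a[fast]=6≠a[slow]=4 write a[4]=6 → slow++,fast++
(s=4,f=6) a[fast]=8≠a[slow]=6 write a[5]=8 → slow++,fast++
(s=5,f=7) a[fast]=8=a[slow] dup → fast++
(s=5,f=8) a[fast]=9≠a[slow]=8 write a[6]=9 → slow++,fast++
(s=6,f=9) a[fast]=11≠a[slow]=9 write a[7]=11 → slow++,fast++
(s=7,f=10) a[fast]=13≠a[slow]=11 write a[8]=13 → slow++,fast++
(s=8,f=11) a[fast]=14≠a[slow]=13 write a[9]=14 → slow++,fast++
(s=9,f=12) a[fast]=14=a[slow] dup → fast++
(s=9,f=13) a[fast]=14=a[slow] dup → fast++

length 9; prefix = [1, 3, 4, 6, 8, 9, 11, 13, 14]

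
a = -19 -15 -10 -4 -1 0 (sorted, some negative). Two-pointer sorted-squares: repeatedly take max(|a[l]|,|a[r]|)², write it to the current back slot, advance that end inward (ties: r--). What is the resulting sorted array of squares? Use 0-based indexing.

l=0 r=5: |-19|>|0| out[5]=361, l++
l=1 r=5: |-15|>|0| out[4]=225, l++
l=2 r=5: |-10|>|0| out[3]=100, l++
l=3 r=5: |-4|>|0| out[2]=16, l++
l=4 r=5: |-1|>|0| out[1]=1, l++
l=5 r=5: |0|<=|0| out[0]=0, r--

[0, 1, 16, 100, 225, 361]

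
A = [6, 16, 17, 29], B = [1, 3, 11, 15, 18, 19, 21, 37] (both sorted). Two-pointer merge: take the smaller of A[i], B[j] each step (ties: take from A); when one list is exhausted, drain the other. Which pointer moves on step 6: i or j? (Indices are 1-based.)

[i=1,j=1] A[i]=6>B[j]=1 take 1 → j++
[i=1,j=2] A[i]=6>B[j]=3 take 3 → j++
[i=1,j=3] A[i]=6<=B[j]=11 take 6 → i++
[i=2,j=3] A[i]=16>B[j]=11 take 11 → j++
[i=2,j=4] A[i]=16>B[j]=15 take 15 → j++
[i=2,j=5] A[i]=16<=B[j]=18 take 16 → i++

i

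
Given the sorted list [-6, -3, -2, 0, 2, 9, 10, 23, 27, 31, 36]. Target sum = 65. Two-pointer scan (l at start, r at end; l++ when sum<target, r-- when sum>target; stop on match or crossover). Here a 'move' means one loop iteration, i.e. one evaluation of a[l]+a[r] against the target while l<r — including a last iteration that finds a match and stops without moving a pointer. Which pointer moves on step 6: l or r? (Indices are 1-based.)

l=1 r=11: -6+36=30 <65, l++
l=2 r=11: -3+36=33 <65, l++
l=3 r=11: -2+36=34 <65, l++
l=4 r=11: 0+36=36 <65, l++
l=5 r=11: 2+36=38 <65, l++
l=6 r=11: 9+36=45 <65, l++

l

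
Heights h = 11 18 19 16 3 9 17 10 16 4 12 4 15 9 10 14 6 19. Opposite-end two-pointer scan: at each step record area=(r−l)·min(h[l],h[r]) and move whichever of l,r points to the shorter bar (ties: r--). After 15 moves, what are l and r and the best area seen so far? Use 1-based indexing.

l=3, r=5, best area=288

l=1 r=18: min(11,19)*17=187 best=187 *, l++
l=2 r=18: min(18,19)*16=288 best=288 *, l++
l=3 r=18: min(19,19)*15=285 best=288, r--
l=3 r=17: min(19,6)*14=84 best=288, r--
l=3 r=16: min(19,14)*13=182 best=288, r--
l=3 r=15: min(19,10)*12=120 best=288, r--
l=3 r=14: min(19,9)*11=99 best=288, r--
l=3 r=13: min(19,15)*10=150 best=288, r--
l=3 r=12: min(19,4)*9=36 best=288, r--
l=3 r=11: min(19,12)*8=96 best=288, r--
l=3 r=10: min(19,4)*7=28 best=288, r--
l=3 r=9: min(19,16)*6=96 best=288, r--
l=3 r=8: min(19,10)*5=50 best=288, r--
l=3 r=7: min(19,17)*4=68 best=288, r--
l=3 r=6: min(19,9)*3=27 best=288, r--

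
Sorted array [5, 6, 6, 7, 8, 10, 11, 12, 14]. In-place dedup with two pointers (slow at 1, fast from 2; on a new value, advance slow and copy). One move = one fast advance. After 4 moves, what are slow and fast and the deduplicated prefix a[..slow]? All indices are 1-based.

slow=4, fast=6, prefix=[5, 6, 7, 8]

slow=1 fast=2: a[fast]=6≠a[slow]=5 write a[2]=6, slow++,fast++
slow=2 fast=3: a[fast]=6=a[slow] dup, fast++
slow=2 fast=4: a[fast]=7≠a[slow]=6 write a[3]=7, slow++,fast++
slow=3 fast=5: a[fast]=8≠a[slow]=7 write a[4]=8, slow++,fast++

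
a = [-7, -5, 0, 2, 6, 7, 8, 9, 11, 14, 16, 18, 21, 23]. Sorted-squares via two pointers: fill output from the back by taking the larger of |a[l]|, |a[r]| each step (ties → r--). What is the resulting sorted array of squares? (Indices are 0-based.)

[0,13] |-7|<=|23| out[13]=529 → r--
[0,12] |-7|<=|21| out[12]=441 → r--
[0,11] |-7|<=|18| out[11]=324 → r--
[0,10] |-7|<=|16| out[10]=256 → r--
[0,9] |-7|<=|14| out[9]=196 → r--
[0,8] |-7|<=|11| out[8]=121 → r--
[0,7] |-7|<=|9| out[7]=81 → r--
[0,6] |-7|<=|8| out[6]=64 → r--
[0,5] |-7|<=|7| out[5]=49 → r--
[0,4] |-7|>|6| out[4]=49 → l++
[1,4] |-5|<=|6| out[3]=36 → r--
[1,3] |-5|>|2| out[2]=25 → l++
[2,3] |0|<=|2| out[1]=4 → r--
[2,2] |0|<=|0| out[0]=0 → r--

[0, 4, 25, 36, 49, 49, 64, 81, 121, 196, 256, 324, 441, 529]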